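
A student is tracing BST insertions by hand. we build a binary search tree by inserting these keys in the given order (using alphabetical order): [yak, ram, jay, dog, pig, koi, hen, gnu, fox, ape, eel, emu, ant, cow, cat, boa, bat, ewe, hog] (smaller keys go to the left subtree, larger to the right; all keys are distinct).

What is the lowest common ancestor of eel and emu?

yak: root
ram: left child of yak (depth 1)
jay: left child of ram (depth 2)
dog: left child of jay (depth 3)
pig: right child of jay (depth 3)
koi: left child of pig (depth 4)
hen: right child of dog (depth 4)
gnu: left child of hen (depth 5)
fox: left child of gnu (depth 6)
ape: left child of dog (depth 4)
eel: left child of fox (depth 7)
emu: right child of eel (depth 8)
ant: left child of ape (depth 5)
cow: right child of ape (depth 5)
cat: left child of cow (depth 6)
boa: left child of cat (depth 7)
bat: left child of boa (depth 8)
ewe: right child of emu (depth 9)
hog: right child of hen (depth 5)

Path to eel: yak → ram → jay → dog → hen → gnu → fox → eel
Path to emu: yak → ram → jay → dog → hen → gnu → fox → eel → emu
eel lies on both paths and is an ancestor of the other node.

eel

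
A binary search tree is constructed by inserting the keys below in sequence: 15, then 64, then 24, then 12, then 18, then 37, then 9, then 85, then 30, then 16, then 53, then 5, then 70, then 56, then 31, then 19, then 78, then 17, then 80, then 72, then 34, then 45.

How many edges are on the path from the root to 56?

Insert 15: tree is empty, so 15 becomes the root.
Insert 64: 64 > 15 → go right. Place as right child of 15.
Insert 24: 24 > 15 → go right; 24 < 64 → go left. Place as left child of 64.
Insert 12: 12 < 15 → go left. Place as left child of 15.
Insert 18: 18 > 15 → go right; 18 < 64 → go left; 18 < 24 → go left. Place as left child of 24.
Insert 37: 37 > 15 → go right; 37 < 64 → go left; 37 > 24 → go right. Place as right child of 24.
Insert 9: 9 < 15 → go left; 9 < 12 → go left. Place as left child of 12.
Insert 85: 85 > 15 → go right; 85 > 64 → go right. Place as right child of 64.
Insert 30: 30 > 15 → go right; 30 < 64 → go left; 30 > 24 → go right; 30 < 37 → go left. Place as left child of 37.
Insert 16: 16 > 15 → go right; 16 < 64 → go left; 16 < 24 → go left; 16 < 18 → go left. Place as left child of 18.
Insert 53: 53 > 15 → go right; 53 < 64 → go left; 53 > 24 → go right; 53 > 37 → go right. Place as right child of 37.
Insert 5: 5 < 15 → go left; 5 < 12 → go left; 5 < 9 → go left. Place as left child of 9.
Insert 70: 70 > 15 → go right; 70 > 64 → go right; 70 < 85 → go left. Place as left child of 85.
Insert 56: 56 > 15 → go right; 56 < 64 → go left; 56 > 24 → go right; 56 > 37 → go right; 56 > 53 → go right. Place as right child of 53.
Insert 31: 31 > 15 → go right; 31 < 64 → go left; 31 > 24 → go right; 31 < 37 → go left; 31 > 30 → go right. Place as right child of 30.
Insert 19: 19 > 15 → go right; 19 < 64 → go left; 19 < 24 → go left; 19 > 18 → go right. Place as right child of 18.
Insert 78: 78 > 15 → go right; 78 > 64 → go right; 78 < 85 → go left; 78 > 70 → go right. Place as right child of 70.
Insert 17: 17 > 15 → go right; 17 < 64 → go left; 17 < 24 → go left; 17 < 18 → go left; 17 > 16 → go right. Place as right child of 16.
Insert 80: 80 > 15 → go right; 80 > 64 → go right; 80 < 85 → go left; 80 > 70 → go right; 80 > 78 → go right. Place as right child of 78.
Insert 72: 72 > 15 → go right; 72 > 64 → go right; 72 < 85 → go left; 72 > 70 → go right; 72 < 78 → go left. Place as left child of 78.
Insert 34: 34 > 15 → go right; 34 < 64 → go left; 34 > 24 → go right; 34 < 37 → go left; 34 > 30 → go right; 34 > 31 → go right. Place as right child of 31.
Insert 45: 45 > 15 → go right; 45 < 64 → go left; 45 > 24 → go right; 45 > 37 → go right; 45 < 53 → go left. Place as left child of 53.

Path to 56: 15 → 64 → 24 → 37 → 53 → 56, which is 5 edges.

5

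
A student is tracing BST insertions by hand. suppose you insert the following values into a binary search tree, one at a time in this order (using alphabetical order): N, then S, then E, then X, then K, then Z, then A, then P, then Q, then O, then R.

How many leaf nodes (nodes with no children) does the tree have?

5

Insert N: tree is empty, so N becomes the root.
Insert S: S > N → go right. Place as right child of N.
Insert E: E < N → go left. Place as left child of N.
Insert X: X > N → go right; X > S → go right. Place as right child of S.
Insert K: K < N → go left; K > E → go right. Place as right child of E.
Insert Z: Z > N → go right; Z > S → go right; Z > X → go right. Place as right child of X.
Insert A: A < N → go left; A < E → go left. Place as left child of E.
Insert P: P > N → go right; P < S → go left. Place as left child of S.
Insert Q: Q > N → go right; Q < S → go left; Q > P → go right. Place as right child of P.
Insert O: O > N → go right; O < S → go left; O < P → go left. Place as left child of P.
Insert R: R > N → go right; R < S → go left; R > P → go right; R > Q → go right. Place as right child of Q.

Leaves: A, K, O, R, Z — 5 in total.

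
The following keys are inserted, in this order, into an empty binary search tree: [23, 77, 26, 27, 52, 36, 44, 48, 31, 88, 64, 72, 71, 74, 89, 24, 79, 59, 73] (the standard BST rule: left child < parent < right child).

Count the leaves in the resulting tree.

8

Insert 23: tree is empty, so 23 becomes the root.
Insert 77: 77 > 23 → go right. Place as right child of 23.
Insert 26: 26 > 23 → go right; 26 < 77 → go left. Place as left child of 77.
Insert 27: 27 > 23 → go right; 27 < 77 → go left; 27 > 26 → go right. Place as right child of 26.
Insert 52: 52 > 23 → go right; 52 < 77 → go left; 52 > 26 → go right; 52 > 27 → go right. Place as right child of 27.
Insert 36: 36 > 23 → go right; 36 < 77 → go left; 36 > 26 → go right; 36 > 27 → go right; 36 < 52 → go left. Place as left child of 52.
Insert 44: 44 > 23 → go right; 44 < 77 → go left; 44 > 26 → go right; 44 > 27 → go right; 44 < 52 → go left; 44 > 36 → go right. Place as right child of 36.
Insert 48: 48 > 23 → go right; 48 < 77 → go left; 48 > 26 → go right; 48 > 27 → go right; 48 < 52 → go left; 48 > 36 → go right; 48 > 44 → go right. Place as right child of 44.
Insert 31: 31 > 23 → go right; 31 < 77 → go left; 31 > 26 → go right; 31 > 27 → go right; 31 < 52 → go left; 31 < 36 → go left. Place as left child of 36.
Insert 88: 88 > 23 → go right; 88 > 77 → go right. Place as right child of 77.
Insert 64: 64 > 23 → go right; 64 < 77 → go left; 64 > 26 → go right; 64 > 27 → go right; 64 > 52 → go right. Place as right child of 52.
Insert 72: 72 > 23 → go right; 72 < 77 → go left; 72 > 26 → go right; 72 > 27 → go right; 72 > 52 → go right; 72 > 64 → go right. Place as right child of 64.
Insert 71: 71 > 23 → go right; 71 < 77 → go left; 71 > 26 → go right; 71 > 27 → go right; 71 > 52 → go right; 71 > 64 → go right; 71 < 72 → go left. Place as left child of 72.
Insert 74: 74 > 23 → go right; 74 < 77 → go left; 74 > 26 → go right; 74 > 27 → go right; 74 > 52 → go right; 74 > 64 → go right; 74 > 72 → go right. Place as right child of 72.
Insert 89: 89 > 23 → go right; 89 > 77 → go right; 89 > 88 → go right. Place as right child of 88.
Insert 24: 24 > 23 → go right; 24 < 77 → go left; 24 < 26 → go left. Place as left child of 26.
Insert 79: 79 > 23 → go right; 79 > 77 → go right; 79 < 88 → go left. Place as left child of 88.
Insert 59: 59 > 23 → go right; 59 < 77 → go left; 59 > 26 → go right; 59 > 27 → go right; 59 > 52 → go right; 59 < 64 → go left. Place as left child of 64.
Insert 73: 73 > 23 → go right; 73 < 77 → go left; 73 > 26 → go right; 73 > 27 → go right; 73 > 52 → go right; 73 > 64 → go right; 73 > 72 → go right; 73 < 74 → go left. Place as left child of 74.

Leaves: 24, 31, 48, 59, 71, 73, 79, 89 — 8 in total.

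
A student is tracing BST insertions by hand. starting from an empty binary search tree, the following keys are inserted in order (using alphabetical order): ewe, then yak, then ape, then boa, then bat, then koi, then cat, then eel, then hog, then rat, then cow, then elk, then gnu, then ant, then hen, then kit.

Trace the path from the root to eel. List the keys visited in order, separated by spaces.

ewe: root
yak: right child of ewe (depth 1)
ape: left child of ewe (depth 1)
boa: right child of ape (depth 2)
bat: left child of boa (depth 3)
koi: left child of yak (depth 2)
cat: right child of boa (depth 3)
eel: right child of cat (depth 4)
hog: left child of koi (depth 3)
rat: right child of koi (depth 3)
cow: left child of eel (depth 5)
elk: right child of eel (depth 5)
gnu: left child of hog (depth 4)
ant: left child of ape (depth 2)
hen: right child of gnu (depth 5)
kit: right child of hog (depth 4)

ewe ape boa cat eel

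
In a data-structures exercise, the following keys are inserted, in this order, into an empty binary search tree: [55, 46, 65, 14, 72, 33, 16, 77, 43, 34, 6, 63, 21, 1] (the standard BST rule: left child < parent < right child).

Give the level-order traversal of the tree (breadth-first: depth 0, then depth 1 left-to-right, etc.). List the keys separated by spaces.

55 46 65 14 63 72 6 33 77 1 16 43 21 34

Resulting structure (node: left, right):
  55: L=46, R=65
  46: L=14, R=–
  65: L=63, R=72
  14: L=6, R=33
  72: L=–, R=77
  33: L=16, R=43
  16: L=–, R=21
  77: L=–, R=–
  43: L=34, R=–
  34: L=–, R=–
  6: L=1, R=–
  63: L=–, R=–
  21: L=–, R=–
  1: L=–, R=–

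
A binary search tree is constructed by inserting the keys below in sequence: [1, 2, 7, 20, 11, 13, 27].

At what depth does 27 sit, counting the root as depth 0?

4

Insert 1: tree is empty, so 1 becomes the root.
Insert 2: 2 > 1 → go right. Place as right child of 1.
Insert 7: 7 > 1 → go right; 7 > 2 → go right. Place as right child of 2.
Insert 20: 20 > 1 → go right; 20 > 2 → go right; 20 > 7 → go right. Place as right child of 7.
Insert 11: 11 > 1 → go right; 11 > 2 → go right; 11 > 7 → go right; 11 < 20 → go left. Place as left child of 20.
Insert 13: 13 > 1 → go right; 13 > 2 → go right; 13 > 7 → go right; 13 < 20 → go left; 13 > 11 → go right. Place as right child of 11.
Insert 27: 27 > 1 → go right; 27 > 2 → go right; 27 > 7 → go right; 27 > 20 → go right. Place as right child of 20.

Path to 27: 1 → 2 → 7 → 20 → 27, which is 4 edges.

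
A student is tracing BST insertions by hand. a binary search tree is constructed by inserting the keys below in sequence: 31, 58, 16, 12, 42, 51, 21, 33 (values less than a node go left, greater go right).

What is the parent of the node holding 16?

31

Insert 31: tree is empty, so 31 becomes the root.
Insert 58: 58 > 31 → go right. Place as right child of 31.
Insert 16: 16 < 31 → go left. Place as left child of 31.
Insert 12: 12 < 31 → go left; 12 < 16 → go left. Place as left child of 16.
Insert 42: 42 > 31 → go right; 42 < 58 → go left. Place as left child of 58.
Insert 51: 51 > 31 → go right; 51 < 58 → go left; 51 > 42 → go right. Place as right child of 42.
Insert 21: 21 < 31 → go left; 21 > 16 → go right. Place as right child of 16.
Insert 33: 33 > 31 → go right; 33 < 58 → go left; 33 < 42 → go left. Place as left child of 42.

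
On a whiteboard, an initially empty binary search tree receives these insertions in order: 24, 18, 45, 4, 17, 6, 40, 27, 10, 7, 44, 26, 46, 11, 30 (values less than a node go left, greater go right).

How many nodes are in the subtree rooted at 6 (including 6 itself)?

4

24: root
18: left child of 24 (depth 1)
45: right child of 24 (depth 1)
4: left child of 18 (depth 2)
17: right child of 4 (depth 3)
6: left child of 17 (depth 4)
40: left child of 45 (depth 2)
27: left child of 40 (depth 3)
10: right child of 6 (depth 5)
7: left child of 10 (depth 6)
44: right child of 40 (depth 3)
26: left child of 27 (depth 4)
46: right child of 45 (depth 2)
11: right child of 10 (depth 6)
30: right child of 27 (depth 4)

Subtree rooted at 6 contains: 6, 10, 7, 11 — 4 nodes.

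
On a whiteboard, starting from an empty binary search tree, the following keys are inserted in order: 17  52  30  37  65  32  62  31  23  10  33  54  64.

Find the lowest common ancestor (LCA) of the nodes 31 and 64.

52

Resulting structure (node: left, right):
  17: L=10, R=52
  52: L=30, R=65
  30: L=23, R=37
  37: L=32, R=–
  65: L=62, R=–
  32: L=31, R=33
  62: L=54, R=64
  31: L=–, R=–
  23: L=–, R=–
  10: L=–, R=–
  33: L=–, R=–
  54: L=–, R=–
  64: L=–, R=–

Path to 31: 17 → 52 → 30 → 37 → 32 → 31
Path to 64: 17 → 52 → 65 → 62 → 64
The paths share a prefix ending at 52, then split left and right.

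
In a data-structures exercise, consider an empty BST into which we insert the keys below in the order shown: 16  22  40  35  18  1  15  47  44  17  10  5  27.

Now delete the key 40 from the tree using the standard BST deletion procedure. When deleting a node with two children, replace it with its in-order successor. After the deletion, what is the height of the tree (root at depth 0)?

4

16: root
22: right child of 16 (depth 1)
40: right child of 22 (depth 2)
35: left child of 40 (depth 3)
18: left child of 22 (depth 2)
1: left child of 16 (depth 1)
15: right child of 1 (depth 2)
47: right child of 40 (depth 3)
44: left child of 47 (depth 4)
17: left child of 18 (depth 3)
10: left child of 15 (depth 3)
5: left child of 10 (depth 4)
27: left child of 35 (depth 4)

Delete 40 (two children — replace with in-order successor).
After deletion, deepest node is 5 at depth 4.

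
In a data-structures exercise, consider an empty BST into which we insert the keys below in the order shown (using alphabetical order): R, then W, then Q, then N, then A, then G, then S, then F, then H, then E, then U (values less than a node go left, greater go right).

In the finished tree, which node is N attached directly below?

Q

Insert R: tree is empty, so R becomes the root.
Insert W: W > R → go right. Place as right child of R.
Insert Q: Q < R → go left. Place as left child of R.
Insert N: N < R → go left; N < Q → go left. Place as left child of Q.
Insert A: A < R → go left; A < Q → go left; A < N → go left. Place as left child of N.
Insert G: G < R → go left; G < Q → go left; G < N → go left; G > A → go right. Place as right child of A.
Insert S: S > R → go right; S < W → go left. Place as left child of W.
Insert F: F < R → go left; F < Q → go left; F < N → go left; F > A → go right; F < G → go left. Place as left child of G.
Insert H: H < R → go left; H < Q → go left; H < N → go left; H > A → go right; H > G → go right. Place as right child of G.
Insert E: E < R → go left; E < Q → go left; E < N → go left; E > A → go right; E < G → go left; E < F → go left. Place as left child of F.
Insert U: U > R → go right; U < W → go left; U > S → go right. Place as right child of S.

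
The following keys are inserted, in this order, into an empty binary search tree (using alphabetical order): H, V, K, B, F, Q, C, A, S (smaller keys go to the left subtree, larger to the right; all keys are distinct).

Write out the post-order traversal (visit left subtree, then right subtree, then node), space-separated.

A C F B S Q K V H

H: root
V: right child of H (depth 1)
K: left child of V (depth 2)
B: left child of H (depth 1)
F: right child of B (depth 2)
Q: right child of K (depth 3)
C: left child of F (depth 3)
A: left child of B (depth 2)
S: right child of Q (depth 4)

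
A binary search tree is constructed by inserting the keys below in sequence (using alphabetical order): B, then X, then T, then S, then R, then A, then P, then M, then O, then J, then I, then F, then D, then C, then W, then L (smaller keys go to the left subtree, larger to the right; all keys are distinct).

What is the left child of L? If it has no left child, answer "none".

none

B: root
X: right child of B (depth 1)
T: left child of X (depth 2)
S: left child of T (depth 3)
R: left child of S (depth 4)
A: left child of B (depth 1)
P: left child of R (depth 5)
M: left child of P (depth 6)
O: right child of M (depth 7)
J: left child of M (depth 7)
I: left child of J (depth 8)
F: left child of I (depth 9)
D: left child of F (depth 10)
C: left child of D (depth 11)
W: right child of T (depth 3)
L: right child of J (depth 8)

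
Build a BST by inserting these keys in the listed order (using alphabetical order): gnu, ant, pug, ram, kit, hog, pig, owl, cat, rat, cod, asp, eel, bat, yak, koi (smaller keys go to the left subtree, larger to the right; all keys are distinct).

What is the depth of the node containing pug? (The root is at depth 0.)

1

Resulting structure (node: left, right):
  gnu: L=ant, R=pug
  ant: L=–, R=cat
  pug: L=kit, R=ram
  ram: L=–, R=rat
  kit: L=hog, R=pig
  hog: L=–, R=–
  pig: L=owl, R=–
  owl: L=koi, R=–
  cat: L=asp, R=cod
  rat: L=–, R=yak
  cod: L=–, R=eel
  asp: L=–, R=bat
  eel: L=–, R=–
  bat: L=–, R=–
  yak: L=–, R=–
  koi: L=–, R=–

Path to pug: gnu → pug, which is 1 edge.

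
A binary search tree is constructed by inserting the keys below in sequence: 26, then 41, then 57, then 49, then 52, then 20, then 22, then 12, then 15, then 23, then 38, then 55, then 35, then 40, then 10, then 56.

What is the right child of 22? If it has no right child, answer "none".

26: root
41: right child of 26 (depth 1)
57: right child of 41 (depth 2)
49: left child of 57 (depth 3)
52: right child of 49 (depth 4)
20: left child of 26 (depth 1)
22: right child of 20 (depth 2)
12: left child of 20 (depth 2)
15: right child of 12 (depth 3)
23: right child of 22 (depth 3)
38: left child of 41 (depth 2)
55: right child of 52 (depth 5)
35: left child of 38 (depth 3)
40: right child of 38 (depth 3)
10: left child of 12 (depth 3)
56: right child of 55 (depth 6)

23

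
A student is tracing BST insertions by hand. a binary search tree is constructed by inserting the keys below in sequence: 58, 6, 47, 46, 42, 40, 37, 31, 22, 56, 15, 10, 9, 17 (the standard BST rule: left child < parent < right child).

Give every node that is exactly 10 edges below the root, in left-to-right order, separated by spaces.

10 17

58: root
6: left child of 58 (depth 1)
47: right child of 6 (depth 2)
46: left child of 47 (depth 3)
42: left child of 46 (depth 4)
40: left child of 42 (depth 5)
37: left child of 40 (depth 6)
31: left child of 37 (depth 7)
22: left child of 31 (depth 8)
56: right child of 47 (depth 3)
15: left child of 22 (depth 9)
10: left child of 15 (depth 10)
9: left child of 10 (depth 11)
17: right child of 15 (depth 10)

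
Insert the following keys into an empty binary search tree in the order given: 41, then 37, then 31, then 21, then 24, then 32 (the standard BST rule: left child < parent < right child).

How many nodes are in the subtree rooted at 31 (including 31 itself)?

4

Insert 41: tree is empty, so 41 becomes the root.
Insert 37: 37 < 41 → go left. Place as left child of 41.
Insert 31: 31 < 41 → go left; 31 < 37 → go left. Place as left child of 37.
Insert 21: 21 < 41 → go left; 21 < 37 → go left; 21 < 31 → go left. Place as left child of 31.
Insert 24: 24 < 41 → go left; 24 < 37 → go left; 24 < 31 → go left; 24 > 21 → go right. Place as right child of 21.
Insert 32: 32 < 41 → go left; 32 < 37 → go left; 32 > 31 → go right. Place as right child of 31.

Subtree rooted at 31 contains: 31, 21, 24, 32 — 4 nodes.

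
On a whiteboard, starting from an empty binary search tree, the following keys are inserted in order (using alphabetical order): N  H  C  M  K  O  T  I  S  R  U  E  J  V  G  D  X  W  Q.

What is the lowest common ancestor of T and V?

T

N: root
H: left child of N (depth 1)
C: left child of H (depth 2)
M: right child of H (depth 2)
K: left child of M (depth 3)
O: right child of N (depth 1)
T: right child of O (depth 2)
I: left child of K (depth 4)
S: left child of T (depth 3)
R: left child of S (depth 4)
U: right child of T (depth 3)
E: right child of C (depth 3)
J: right child of I (depth 5)
V: right child of U (depth 4)
G: right child of E (depth 4)
D: left child of E (depth 4)
X: right child of V (depth 5)
W: left child of X (depth 6)
Q: left child of R (depth 5)

Path to T: N → O → T
Path to V: N → O → T → U → V
T lies on both paths and is an ancestor of the other node.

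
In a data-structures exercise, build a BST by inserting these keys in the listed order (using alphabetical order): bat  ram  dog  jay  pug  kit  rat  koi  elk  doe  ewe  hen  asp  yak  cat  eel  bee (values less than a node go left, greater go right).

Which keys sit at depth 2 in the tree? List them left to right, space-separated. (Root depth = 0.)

dog rat

Insert bat: tree is empty, so bat becomes the root.
Insert ram: ram > bat → go right. Place as right child of bat.
Insert dog: dog > bat → go right; dog < ram → go left. Place as left child of ram.
Insert jay: jay > bat → go right; jay < ram → go left; jay > dog → go right. Place as right child of dog.
Insert pug: pug > bat → go right; pug < ram → go left; pug > dog → go right; pug > jay → go right. Place as right child of jay.
Insert kit: kit > bat → go right; kit < ram → go left; kit > dog → go right; kit > jay → go right; kit < pug → go left. Place as left child of pug.
Insert rat: rat > bat → go right; rat > ram → go right. Place as right child of ram.
Insert koi: koi > bat → go right; koi < ram → go left; koi > dog → go right; koi > jay → go right; koi < pug → go left; koi > kit → go right. Place as right child of kit.
Insert elk: elk > bat → go right; elk < ram → go left; elk > dog → go right; elk < jay → go left. Place as left child of jay.
Insert doe: doe > bat → go right; doe < ram → go left; doe < dog → go left. Place as left child of dog.
Insert ewe: ewe > bat → go right; ewe < ram → go left; ewe > dog → go right; ewe < jay → go left; ewe > elk → go right. Place as right child of elk.
Insert hen: hen > bat → go right; hen < ram → go left; hen > dog → go right; hen < jay → go left; hen > elk → go right; hen > ewe → go right. Place as right child of ewe.
Insert asp: asp < bat → go left. Place as left child of bat.
Insert yak: yak > bat → go right; yak > ram → go right; yak > rat → go right. Place as right child of rat.
Insert cat: cat > bat → go right; cat < ram → go left; cat < dog → go left; cat < doe → go left. Place as left child of doe.
Insert eel: eel > bat → go right; eel < ram → go left; eel > dog → go right; eel < jay → go left; eel < elk → go left. Place as left child of elk.
Insert bee: bee > bat → go right; bee < ram → go left; bee < dog → go left; bee < doe → go left; bee < cat → go left. Place as left child of cat.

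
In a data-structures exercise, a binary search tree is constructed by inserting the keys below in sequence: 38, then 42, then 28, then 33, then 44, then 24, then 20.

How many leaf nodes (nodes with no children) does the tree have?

38: root
42: right child of 38 (depth 1)
28: left child of 38 (depth 1)
33: right child of 28 (depth 2)
44: right child of 42 (depth 2)
24: left child of 28 (depth 2)
20: left child of 24 (depth 3)

Leaves: 20, 33, 44 — 3 in total.

3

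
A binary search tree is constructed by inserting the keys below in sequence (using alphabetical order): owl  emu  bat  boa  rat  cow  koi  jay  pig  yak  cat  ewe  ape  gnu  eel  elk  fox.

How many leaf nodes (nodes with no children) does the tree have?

6

Resulting structure (node: left, right):
  owl: L=emu, R=rat
  emu: L=bat, R=koi
  bat: L=ape, R=boa
  boa: L=–, R=cow
  rat: L=pig, R=yak
  cow: L=cat, R=eel
  koi: L=jay, R=–
  jay: L=ewe, R=–
  pig: L=–, R=–
  yak: L=–, R=–
  cat: L=–, R=–
  ewe: L=–, R=gnu
  ape: L=–, R=–
  gnu: L=fox, R=–
  eel: L=–, R=elk
  elk: L=–, R=–
  fox: L=–, R=–

Leaves: ape, cat, elk, fox, pig, yak — 6 in total.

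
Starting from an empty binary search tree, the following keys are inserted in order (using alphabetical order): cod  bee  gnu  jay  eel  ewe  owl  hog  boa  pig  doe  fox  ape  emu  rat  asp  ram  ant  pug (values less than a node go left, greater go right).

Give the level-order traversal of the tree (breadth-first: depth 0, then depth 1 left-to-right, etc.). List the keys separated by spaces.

cod: root
bee: left child of cod (depth 1)
gnu: right child of cod (depth 1)
jay: right child of gnu (depth 2)
eel: left child of gnu (depth 2)
ewe: right child of eel (depth 3)
owl: right child of jay (depth 3)
hog: left child of jay (depth 3)
boa: right child of bee (depth 2)
pig: right child of owl (depth 4)
doe: left child of eel (depth 3)
fox: right child of ewe (depth 4)
ape: left child of bee (depth 2)
emu: left child of ewe (depth 4)
rat: right child of pig (depth 5)
asp: right child of ape (depth 3)
ram: left child of rat (depth 6)
ant: left child of ape (depth 3)
pug: left child of ram (depth 7)

cod bee gnu ape boa eel jay ant asp doe ewe hog owl emu fox pig rat ram pug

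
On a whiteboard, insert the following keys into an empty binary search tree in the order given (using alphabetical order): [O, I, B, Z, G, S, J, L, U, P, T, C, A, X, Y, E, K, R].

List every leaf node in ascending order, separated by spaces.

A E K R T Y

O: root
I: left child of O (depth 1)
B: left child of I (depth 2)
Z: right child of O (depth 1)
G: right child of B (depth 3)
S: left child of Z (depth 2)
J: right child of I (depth 2)
L: right child of J (depth 3)
U: right child of S (depth 3)
P: left child of S (depth 3)
T: left child of U (depth 4)
C: left child of G (depth 4)
A: left child of B (depth 3)
X: right child of U (depth 4)
Y: right child of X (depth 5)
E: right child of C (depth 5)
K: left child of L (depth 4)
R: right child of P (depth 4)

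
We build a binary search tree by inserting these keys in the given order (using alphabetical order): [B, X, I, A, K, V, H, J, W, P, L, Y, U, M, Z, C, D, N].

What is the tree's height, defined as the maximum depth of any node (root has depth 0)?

8

B: root
X: right child of B (depth 1)
I: left child of X (depth 2)
A: left child of B (depth 1)
K: right child of I (depth 3)
V: right child of K (depth 4)
H: left child of I (depth 3)
J: left child of K (depth 4)
W: right child of V (depth 5)
P: left child of V (depth 5)
L: left child of P (depth 6)
Y: right child of X (depth 2)
U: right child of P (depth 6)
M: right child of L (depth 7)
Z: right child of Y (depth 3)
C: left child of H (depth 4)
D: right child of C (depth 5)
N: right child of M (depth 8)

The deepest node is N at depth 8.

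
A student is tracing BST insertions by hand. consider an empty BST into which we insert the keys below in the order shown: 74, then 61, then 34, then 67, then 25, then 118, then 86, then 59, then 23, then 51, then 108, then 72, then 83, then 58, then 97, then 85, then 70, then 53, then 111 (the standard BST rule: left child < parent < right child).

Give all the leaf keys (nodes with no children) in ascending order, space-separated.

74: root
61: left child of 74 (depth 1)
34: left child of 61 (depth 2)
67: right child of 61 (depth 2)
25: left child of 34 (depth 3)
118: right child of 74 (depth 1)
86: left child of 118 (depth 2)
59: right child of 34 (depth 3)
23: left child of 25 (depth 4)
51: left child of 59 (depth 4)
108: right child of 86 (depth 3)
72: right child of 67 (depth 3)
83: left child of 86 (depth 3)
58: right child of 51 (depth 5)
97: left child of 108 (depth 4)
85: right child of 83 (depth 4)
70: left child of 72 (depth 4)
53: left child of 58 (depth 6)
111: right child of 108 (depth 4)

23 53 70 85 97 111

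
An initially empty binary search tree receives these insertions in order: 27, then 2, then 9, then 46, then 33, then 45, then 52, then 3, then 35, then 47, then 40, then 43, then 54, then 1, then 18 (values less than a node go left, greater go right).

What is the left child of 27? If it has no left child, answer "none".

Resulting structure (node: left, right):
  27: L=2, R=46
  2: L=1, R=9
  9: L=3, R=18
  46: L=33, R=52
  33: L=–, R=45
  45: L=35, R=–
  52: L=47, R=54
  3: L=–, R=–
  35: L=–, R=40
  47: L=–, R=–
  40: L=–, R=43
  43: L=–, R=–
  54: L=–, R=–
  1: L=–, R=–
  18: L=–, R=–

2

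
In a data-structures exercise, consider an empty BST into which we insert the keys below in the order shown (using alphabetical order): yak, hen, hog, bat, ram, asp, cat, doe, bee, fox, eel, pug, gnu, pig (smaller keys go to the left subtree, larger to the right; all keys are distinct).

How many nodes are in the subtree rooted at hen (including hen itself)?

13

yak: root
hen: left child of yak (depth 1)
hog: right child of hen (depth 2)
bat: left child of hen (depth 2)
ram: right child of hog (depth 3)
asp: left child of bat (depth 3)
cat: right child of bat (depth 3)
doe: right child of cat (depth 4)
bee: left child of cat (depth 4)
fox: right child of doe (depth 5)
eel: left child of fox (depth 6)
pug: left child of ram (depth 4)
gnu: right child of fox (depth 6)
pig: left child of pug (depth 5)

Subtree rooted at hen contains: hen, bat, asp, cat, bee, doe, fox, eel, gnu, hog, ram, pug, pig — 13 nodes.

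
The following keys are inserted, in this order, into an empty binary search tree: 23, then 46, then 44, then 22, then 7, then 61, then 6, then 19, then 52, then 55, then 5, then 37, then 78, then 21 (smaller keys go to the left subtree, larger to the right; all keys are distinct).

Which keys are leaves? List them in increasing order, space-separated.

23: root
46: right child of 23 (depth 1)
44: left child of 46 (depth 2)
22: left child of 23 (depth 1)
7: left child of 22 (depth 2)
61: right child of 46 (depth 2)
6: left child of 7 (depth 3)
19: right child of 7 (depth 3)
52: left child of 61 (depth 3)
55: right child of 52 (depth 4)
5: left child of 6 (depth 4)
37: left child of 44 (depth 3)
78: right child of 61 (depth 3)
21: right child of 19 (depth 4)

5 21 37 55 78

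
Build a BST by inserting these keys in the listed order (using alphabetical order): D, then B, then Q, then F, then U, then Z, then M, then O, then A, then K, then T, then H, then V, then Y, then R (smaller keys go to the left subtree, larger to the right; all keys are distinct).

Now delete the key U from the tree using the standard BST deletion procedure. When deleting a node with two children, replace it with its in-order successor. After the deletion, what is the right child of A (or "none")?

Insert D: tree is empty, so D becomes the root.
Insert B: B < D → go left. Place as left child of D.
Insert Q: Q > D → go right. Place as right child of D.
Insert F: F > D → go right; F < Q → go left. Place as left child of Q.
Insert U: U > D → go right; U > Q → go right. Place as right child of Q.
Insert Z: Z > D → go right; Z > Q → go right; Z > U → go right. Place as right child of U.
Insert M: M > D → go right; M < Q → go left; M > F → go right. Place as right child of F.
Insert O: O > D → go right; O < Q → go left; O > F → go right; O > M → go right. Place as right child of M.
Insert A: A < D → go left; A < B → go left. Place as left child of B.
Insert K: K > D → go right; K < Q → go left; K > F → go right; K < M → go left. Place as left child of M.
Insert T: T > D → go right; T > Q → go right; T < U → go left. Place as left child of U.
Insert H: H > D → go right; H < Q → go left; H > F → go right; H < M → go left; H < K → go left. Place as left child of K.
Insert V: V > D → go right; V > Q → go right; V > U → go right; V < Z → go left. Place as left child of Z.
Insert Y: Y > D → go right; Y > Q → go right; Y > U → go right; Y < Z → go left; Y > V → go right. Place as right child of V.
Insert R: R > D → go right; R > Q → go right; R < U → go left; R < T → go left. Place as left child of T.

Delete U (two children — replace with in-order successor).
After deletion, A's right child: none.

none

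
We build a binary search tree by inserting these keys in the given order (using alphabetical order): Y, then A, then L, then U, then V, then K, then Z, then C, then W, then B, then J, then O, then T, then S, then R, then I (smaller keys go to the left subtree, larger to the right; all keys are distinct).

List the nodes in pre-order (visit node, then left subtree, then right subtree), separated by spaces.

Y: root
A: left child of Y (depth 1)
L: right child of A (depth 2)
U: right child of L (depth 3)
V: right child of U (depth 4)
K: left child of L (depth 3)
Z: right child of Y (depth 1)
C: left child of K (depth 4)
W: right child of V (depth 5)
B: left child of C (depth 5)
J: right child of C (depth 5)
O: left child of U (depth 4)
T: right child of O (depth 5)
S: left child of T (depth 6)
R: left child of S (depth 7)
I: left child of J (depth 6)

Y A L K C B J I U O T S R V W Z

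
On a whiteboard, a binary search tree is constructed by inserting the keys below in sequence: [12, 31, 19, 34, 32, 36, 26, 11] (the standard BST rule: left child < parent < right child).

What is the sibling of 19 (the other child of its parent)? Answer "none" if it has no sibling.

34

Insert 12: tree is empty, so 12 becomes the root.
Insert 31: 31 > 12 → go right. Place as right child of 12.
Insert 19: 19 > 12 → go right; 19 < 31 → go left. Place as left child of 31.
Insert 34: 34 > 12 → go right; 34 > 31 → go right. Place as right child of 31.
Insert 32: 32 > 12 → go right; 32 > 31 → go right; 32 < 34 → go left. Place as left child of 34.
Insert 36: 36 > 12 → go right; 36 > 31 → go right; 36 > 34 → go right. Place as right child of 34.
Insert 26: 26 > 12 → go right; 26 < 31 → go left; 26 > 19 → go right. Place as right child of 19.
Insert 11: 11 < 12 → go left. Place as left child of 12.

19's parent is 31; the other child of 31 is 34.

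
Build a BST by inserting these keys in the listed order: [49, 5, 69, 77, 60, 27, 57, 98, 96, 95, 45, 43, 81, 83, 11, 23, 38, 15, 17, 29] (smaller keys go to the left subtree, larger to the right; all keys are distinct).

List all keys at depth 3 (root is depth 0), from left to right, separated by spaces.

11 45 57 98

49: root
5: left child of 49 (depth 1)
69: right child of 49 (depth 1)
77: right child of 69 (depth 2)
60: left child of 69 (depth 2)
27: right child of 5 (depth 2)
57: left child of 60 (depth 3)
98: right child of 77 (depth 3)
96: left child of 98 (depth 4)
95: left child of 96 (depth 5)
45: right child of 27 (depth 3)
43: left child of 45 (depth 4)
81: left child of 95 (depth 6)
83: right child of 81 (depth 7)
11: left child of 27 (depth 3)
23: right child of 11 (depth 4)
38: left child of 43 (depth 5)
15: left child of 23 (depth 5)
17: right child of 15 (depth 6)
29: left child of 38 (depth 6)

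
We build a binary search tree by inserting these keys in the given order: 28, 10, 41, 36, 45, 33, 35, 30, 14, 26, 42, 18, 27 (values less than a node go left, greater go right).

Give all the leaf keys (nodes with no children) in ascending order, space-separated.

18 27 30 35 42

28: root
10: left child of 28 (depth 1)
41: right child of 28 (depth 1)
36: left child of 41 (depth 2)
45: right child of 41 (depth 2)
33: left child of 36 (depth 3)
35: right child of 33 (depth 4)
30: left child of 33 (depth 4)
14: right child of 10 (depth 2)
26: right child of 14 (depth 3)
42: left child of 45 (depth 3)
18: left child of 26 (depth 4)
27: right child of 26 (depth 4)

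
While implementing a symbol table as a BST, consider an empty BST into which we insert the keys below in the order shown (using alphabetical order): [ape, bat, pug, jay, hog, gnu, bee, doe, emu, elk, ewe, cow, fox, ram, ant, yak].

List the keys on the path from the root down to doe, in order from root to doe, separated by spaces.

ape bat pug jay hog gnu bee doe

ape: root
bat: right child of ape (depth 1)
pug: right child of bat (depth 2)
jay: left child of pug (depth 3)
hog: left child of jay (depth 4)
gnu: left child of hog (depth 5)
bee: left child of gnu (depth 6)
doe: right child of bee (depth 7)
emu: right child of doe (depth 8)
elk: left child of emu (depth 9)
ewe: right child of emu (depth 9)
cow: left child of doe (depth 8)
fox: right child of ewe (depth 10)
ram: right child of pug (depth 3)
ant: left child of ape (depth 1)
yak: right child of ram (depth 4)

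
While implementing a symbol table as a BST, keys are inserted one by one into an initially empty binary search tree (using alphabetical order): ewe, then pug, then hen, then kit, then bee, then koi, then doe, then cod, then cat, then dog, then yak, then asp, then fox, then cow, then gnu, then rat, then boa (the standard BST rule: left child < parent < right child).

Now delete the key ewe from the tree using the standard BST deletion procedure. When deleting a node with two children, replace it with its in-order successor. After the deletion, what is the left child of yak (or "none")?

rat

ewe: root
pug: right child of ewe (depth 1)
hen: left child of pug (depth 2)
kit: right child of hen (depth 3)
bee: left child of ewe (depth 1)
koi: right child of kit (depth 4)
doe: right child of bee (depth 2)
cod: left child of doe (depth 3)
cat: left child of cod (depth 4)
dog: right child of doe (depth 3)
yak: right child of pug (depth 2)
asp: left child of bee (depth 2)
fox: left child of hen (depth 3)
cow: right child of cod (depth 4)
gnu: right child of fox (depth 4)
rat: left child of yak (depth 3)
boa: left child of cat (depth 5)

Delete ewe (two children — replace with in-order successor).
After deletion, yak's left child: rat.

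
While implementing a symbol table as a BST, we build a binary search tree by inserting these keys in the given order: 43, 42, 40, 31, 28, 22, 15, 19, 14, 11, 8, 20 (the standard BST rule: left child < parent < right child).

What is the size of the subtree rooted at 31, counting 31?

9

Resulting structure (node: left, right):
  43: L=42, R=–
  42: L=40, R=–
  40: L=31, R=–
  31: L=28, R=–
  28: L=22, R=–
  22: L=15, R=–
  15: L=14, R=19
  19: L=–, R=20
  14: L=11, R=–
  11: L=8, R=–
  8: L=–, R=–
  20: L=–, R=–

Subtree rooted at 31 contains: 31, 28, 22, 15, 14, 11, 8, 19, 20 — 9 nodes.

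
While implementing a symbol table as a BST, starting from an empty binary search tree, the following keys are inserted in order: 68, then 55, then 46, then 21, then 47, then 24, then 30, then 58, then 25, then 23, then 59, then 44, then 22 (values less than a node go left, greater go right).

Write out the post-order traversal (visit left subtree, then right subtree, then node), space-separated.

22 23 25 44 30 24 21 47 46 59 58 55 68

Resulting structure (node: left, right):
  68: L=55, R=–
  55: L=46, R=58
  46: L=21, R=47
  21: L=–, R=24
  47: L=–, R=–
  24: L=23, R=30
  30: L=25, R=44
  58: L=–, R=59
  25: L=–, R=–
  23: L=22, R=–
  59: L=–, R=–
  44: L=–, R=–
  22: L=–, R=–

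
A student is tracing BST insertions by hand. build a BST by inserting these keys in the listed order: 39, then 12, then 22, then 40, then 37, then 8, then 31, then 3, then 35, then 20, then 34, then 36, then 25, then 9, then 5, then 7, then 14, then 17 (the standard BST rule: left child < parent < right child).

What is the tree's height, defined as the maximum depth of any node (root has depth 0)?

Resulting structure (node: left, right):
  39: L=12, R=40
  12: L=8, R=22
  22: L=20, R=37
  40: L=–, R=–
  37: L=31, R=–
  8: L=3, R=9
  31: L=25, R=35
  3: L=–, R=5
  35: L=34, R=36
  20: L=14, R=–
  34: L=–, R=–
  36: L=–, R=–
  25: L=–, R=–
  9: L=–, R=–
  5: L=–, R=7
  7: L=–, R=–
  14: L=–, R=17
  17: L=–, R=–

The deepest node is 34 at depth 6.

6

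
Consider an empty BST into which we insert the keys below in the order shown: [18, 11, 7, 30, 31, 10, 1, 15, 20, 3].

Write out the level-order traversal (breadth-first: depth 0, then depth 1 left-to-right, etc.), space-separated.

18 11 30 7 15 20 31 1 10 3

18: root
11: left child of 18 (depth 1)
7: left child of 11 (depth 2)
30: right child of 18 (depth 1)
31: right child of 30 (depth 2)
10: right child of 7 (depth 3)
1: left child of 7 (depth 3)
15: right child of 11 (depth 2)
20: left child of 30 (depth 2)
3: right child of 1 (depth 4)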